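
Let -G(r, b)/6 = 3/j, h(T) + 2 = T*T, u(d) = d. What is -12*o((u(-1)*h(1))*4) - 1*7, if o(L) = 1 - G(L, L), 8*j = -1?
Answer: 1709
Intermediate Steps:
j = -1/8 (j = (1/8)*(-1) = -1/8 ≈ -0.12500)
h(T) = -2 + T**2 (h(T) = -2 + T*T = -2 + T**2)
G(r, b) = 144 (G(r, b) = -18/(-1/8) = -18*(-8) = -6*(-24) = 144)
o(L) = -143 (o(L) = 1 - 1*144 = 1 - 144 = -143)
-12*o((u(-1)*h(1))*4) - 1*7 = -12*(-143) - 1*7 = 1716 - 7 = 1709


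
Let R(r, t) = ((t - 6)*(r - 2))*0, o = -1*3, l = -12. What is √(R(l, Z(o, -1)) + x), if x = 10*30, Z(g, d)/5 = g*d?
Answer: 10*√3 ≈ 17.320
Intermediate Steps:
o = -3
Z(g, d) = 5*d*g (Z(g, d) = 5*(g*d) = 5*(d*g) = 5*d*g)
x = 300
R(r, t) = 0 (R(r, t) = ((-6 + t)*(-2 + r))*0 = 0)
√(R(l, Z(o, -1)) + x) = √(0 + 300) = √300 = 10*√3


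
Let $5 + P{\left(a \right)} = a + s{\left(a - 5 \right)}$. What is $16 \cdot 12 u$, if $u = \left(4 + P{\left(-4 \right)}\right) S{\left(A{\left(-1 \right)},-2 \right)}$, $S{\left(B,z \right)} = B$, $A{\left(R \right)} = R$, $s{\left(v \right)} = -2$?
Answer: $1344$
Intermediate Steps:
$P{\left(a \right)} = -7 + a$ ($P{\left(a \right)} = -5 + \left(a - 2\right) = -5 + \left(-2 + a\right) = -7 + a$)
$u = 7$ ($u = \left(4 - 11\right) \left(-1\right) = \left(-7\right) \left(-1\right) = 7$)
$16 \cdot 12 u = 16 \cdot 12 \cdot 7 = 192 \cdot 7 = 1344$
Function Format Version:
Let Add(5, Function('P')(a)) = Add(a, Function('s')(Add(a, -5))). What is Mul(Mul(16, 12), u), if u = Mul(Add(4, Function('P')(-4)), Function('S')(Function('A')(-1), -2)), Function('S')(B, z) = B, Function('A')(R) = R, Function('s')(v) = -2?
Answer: 1344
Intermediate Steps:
Function('P')(a) = Add(-7, a) (Function('P')(a) = Add(-5, Add(a, -2)) = Add(-5, Add(-2, a)) = Add(-7, a))
u = 7 (u = Mul(Add(4, Add(-7, -4)), -1) = Mul(Add(4, -11), -1) = Mul(-7, -1) = 7)
Mul(Mul(16, 12), u) = Mul(Mul(16, 12), 7) = Mul(192, 7) = 1344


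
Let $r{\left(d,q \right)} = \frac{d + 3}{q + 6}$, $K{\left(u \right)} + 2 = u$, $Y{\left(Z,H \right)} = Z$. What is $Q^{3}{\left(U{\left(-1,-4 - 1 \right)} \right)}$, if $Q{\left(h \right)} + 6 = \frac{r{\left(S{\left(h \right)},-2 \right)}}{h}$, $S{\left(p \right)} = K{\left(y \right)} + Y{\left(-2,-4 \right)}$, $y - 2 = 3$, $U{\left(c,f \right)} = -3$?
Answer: $- \frac{6859}{27} \approx -254.04$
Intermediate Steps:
$y = 5$ ($y = 2 + 3 = 5$)
$K{\left(u \right)} = -2 + u$
$S{\left(p \right)} = 1$ ($S{\left(p \right)} = \left(-2 + 5\right) - 2 = 3 - 2 = 1$)
$r{\left(d,q \right)} = \frac{3 + d}{6 + q}$
$Q{\left(h \right)} = -6 + \frac{1}{h}$ ($Q{\left(h \right)} = -6 + \frac{\frac{1}{6 - 2} \left(3 + 1\right)}{h} = -6 + \frac{\frac{1}{4} \cdot 4}{h} = -6 + 1 \frac{1}{h} = -6 + \frac{1}{h}$)
$Q^{3}{\left(U{\left(-1,-4 - 1 \right)} \right)} = \left(-6 + \frac{1}{-3}\right)^{3} = \left(-6 - \frac{1}{3}\right)^{3} = \left(- \frac{19}{3}\right)^{3} = - \frac{6859}{27}$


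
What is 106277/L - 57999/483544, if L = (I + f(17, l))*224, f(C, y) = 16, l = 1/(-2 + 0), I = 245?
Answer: 5999844019/3533739552 ≈ 1.6979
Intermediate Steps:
l = -½ (l = 1/(-2) = -½ ≈ -0.50000)
L = 58464 (L = (245 + 16)*224 = 261*224 = 58464)
106277/L - 57999/483544 = 106277/58464 - 57999/483544 = 5999844019/3533739552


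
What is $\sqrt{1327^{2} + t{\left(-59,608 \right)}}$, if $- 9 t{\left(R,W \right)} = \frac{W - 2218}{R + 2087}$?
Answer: $\frac{\sqrt{96421433154}}{234} \approx 1327.0$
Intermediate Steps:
$t{\left(R,W \right)} = - \frac{-2218 + W}{9 \left(2087 + R\right)}$ ($t{\left(R,W \right)} = - \frac{\left(W - 2218\right) \frac{1}{R + 2087}}{9} = - \frac{\left(-2218 + W\right) \frac{1}{2087 + R}}{9} = - \frac{\frac{1}{2087 + R} \left(-2218 + W\right)}{9} = - \frac{-2218 + W}{9 \left(2087 + R\right)}$)
$\sqrt{1327^{2} + t{\left(-59,608 \right)}} = \sqrt{1327^{2} + \frac{2218 - 608}{9 \left(2087 - 59\right)}} = \sqrt{1760929 + \frac{2218 - 608}{9 \cdot 2028}} = \sqrt{1760929 + \frac{1}{9} \cdot \frac{1}{2028} \cdot 1610} = \sqrt{1760929 + \frac{805}{9126}} = \sqrt{\frac{16070238859}{9126}} = \frac{\sqrt{96421433154}}{234}$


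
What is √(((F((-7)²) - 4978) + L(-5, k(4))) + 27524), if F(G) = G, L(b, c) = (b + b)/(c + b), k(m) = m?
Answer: √22605 ≈ 150.35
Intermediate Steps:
L(b, c) = 2*b/(b + c) (L(b, c) = (2*b)/(b + c) = 2*b/(b + c))
√(((F((-7)²) - 4978) + L(-5, k(4))) + 27524) = √((((-7)² - 4978) + 2*(-5)/(-5 + 4)) + 27524) = √(((49 - 4978) + 2*(-5)/(-1)) + 27524) = √((-4929 + 2*(-5)*(-1)) + 27524) = √((-4929 + 10) + 27524) = √(-4919 + 27524) = √22605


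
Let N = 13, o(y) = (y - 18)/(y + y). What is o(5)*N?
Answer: -169/10 ≈ -16.900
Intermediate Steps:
o(y) = (-18 + y)/(2*y) (o(y) = (-18 + y)/((2*y)) = (-18 + y)*(1/(2*y)) = (-18 + y)/(2*y))
o(5)*N = ((½)*(-18 + 5)/5)*13 = ((½)*(⅕)*(-13))*13 = -13/10*13 = -169/10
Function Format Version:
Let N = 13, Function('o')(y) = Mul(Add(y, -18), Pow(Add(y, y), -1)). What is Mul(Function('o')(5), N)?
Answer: Rational(-169, 10) ≈ -16.900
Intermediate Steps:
Function('o')(y) = Mul(Rational(1, 2), Pow(y, -1), Add(-18, y)) (Function('o')(y) = Mul(Add(-18, y), Pow(Mul(2, y), -1)) = Mul(Add(-18, y), Mul(Rational(1, 2), Pow(y, -1))) = Mul(Rational(1, 2), Pow(y, -1), Add(-18, y)))
Mul(Function('o')(5), N) = Mul(Mul(Rational(1, 2), Pow(5, -1), Add(-18, 5)), 13) = Mul(Mul(Rational(1, 2), Rational(1, 5), -13), 13) = Mul(Rational(-13, 10), 13) = Rational(-169, 10)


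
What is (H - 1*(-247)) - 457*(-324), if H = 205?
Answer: 148520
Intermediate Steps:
(H - 1*(-247)) - 457*(-324) = (205 - 1*(-247)) - 457*(-324) = (205 + 247) + 148068 = 452 + 148068 = 148520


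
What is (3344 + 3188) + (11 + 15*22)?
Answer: 6873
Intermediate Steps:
(3344 + 3188) + (11 + 15*22) = 6532 + (11 + 330) = 6532 + 341 = 6873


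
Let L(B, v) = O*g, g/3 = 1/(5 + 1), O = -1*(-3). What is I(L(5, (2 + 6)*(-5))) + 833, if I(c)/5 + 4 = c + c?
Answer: 828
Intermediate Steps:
O = 3
g = 1/2 (g = 3/(5 + 1) = 3/6 = 3*(1/6) = 1/2 ≈ 0.50000)
L(B, v) = 3/2 (L(B, v) = 3*(1/2) = 3/2)
I(c) = -20 + 10*c (I(c) = -20 + 5*(c + c) = -20 + 5*(2*c) = -20 + 10*c)
I(L(5, (2 + 6)*(-5))) + 833 = (-20 + 10*(3/2)) + 833 = (-20 + 15) + 833 = -5 + 833 = 828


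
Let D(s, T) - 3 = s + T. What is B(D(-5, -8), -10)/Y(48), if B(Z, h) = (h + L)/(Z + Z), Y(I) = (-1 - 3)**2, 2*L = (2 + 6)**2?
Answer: -11/160 ≈ -0.068750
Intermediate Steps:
D(s, T) = 3 + T + s (D(s, T) = 3 + (s + T) = 3 + (T + s) = 3 + T + s)
L = 32 (L = (2 + 6)**2/2 = (1/2)*8**2 = (1/2)*64 = 32)
Y(I) = 16 (Y(I) = (-4)**2 = 16)
B(Z, h) = (32 + h)/(2*Z) (B(Z, h) = (h + 32)/(Z + Z) = (32 + h)/((2*Z)) = (32 + h)*(1/(2*Z)) = (32 + h)/(2*Z))
B(D(-5, -8), -10)/Y(48) = ((32 - 10)/(2*(3 - 8 - 5)))/16 = ((1/2)*22/(-10))*(1/16) = ((1/2)*(-1/10)*22)*(1/16) = -11/10*1/16 = -11/160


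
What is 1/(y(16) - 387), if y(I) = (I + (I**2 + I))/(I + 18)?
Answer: -17/6435 ≈ -0.0026418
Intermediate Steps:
y(I) = (I**2 + 2*I)/(18 + I) (y(I) = (I + (I + I**2))/(18 + I) = (I**2 + 2*I)/(18 + I))
1/(y(16) - 387) = 1/(16*(2 + 16)/(18 + 16) - 387) = 1/(16*18/34 - 387) = 1/(16*(1/34)*18 - 387) = 1/(144/17 - 387) = 1/(-6435/17) = -17/6435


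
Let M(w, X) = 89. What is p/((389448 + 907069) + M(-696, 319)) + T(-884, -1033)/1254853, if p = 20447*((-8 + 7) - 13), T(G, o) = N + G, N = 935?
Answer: -179572791584/813524964459 ≈ -0.22073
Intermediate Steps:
T(G, o) = 935 + G
p = -286258 (p = 20447*(-1 - 13) = 20447*(-14) = -286258)
p/((389448 + 907069) + M(-696, 319)) + T(-884, -1033)/1254853 = -286258/((389448 + 907069) + 89) + (935 - 884)/1254853 = -286258/(1296517 + 89) + 51*(1/1254853) = -286258/1296606 + 51/1254853 = -286258*1/1296606 + 51/1254853 = -143129/648303 + 51/1254853 = -179572791584/813524964459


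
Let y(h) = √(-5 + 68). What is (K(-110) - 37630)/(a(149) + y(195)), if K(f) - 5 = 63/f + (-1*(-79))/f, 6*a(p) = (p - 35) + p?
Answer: -3265585788/3679555 + 223500168*√7/3679555 ≈ -726.79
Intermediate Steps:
a(p) = -35/6 + p/3 (a(p) = ((p - 35) + p)/6 = ((-35 + p) + p)/6 = (-35 + 2*p)/6 = -35/6 + p/3)
y(h) = 3*√7 (y(h) = √63 = 3*√7)
K(f) = 5 + 142/f (K(f) = 5 + (63/f + (-1*(-79))/f) = 5 + (63/f + 79/f) = 5 + 142/f)
(K(-110) - 37630)/(a(149) + y(195)) = ((5 + 142/(-110)) - 37630)/((-35/6 + (⅓)*149) + 3*√7) = ((5 + 142*(-1/110)) - 37630)/((-35/6 + 149/3) + 3*√7) = ((5 - 71/55) - 37630)/(263/6 + 3*√7) = (204/55 - 37630)/(263/6 + 3*√7) = -2069446/(55*(263/6 + 3*√7))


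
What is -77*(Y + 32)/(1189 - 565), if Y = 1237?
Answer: -32571/208 ≈ -156.59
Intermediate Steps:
-77*(Y + 32)/(1189 - 565) = -77*(1237 + 32)/(1189 - 565) = -97713/624 = -77*423/208 = -32571/208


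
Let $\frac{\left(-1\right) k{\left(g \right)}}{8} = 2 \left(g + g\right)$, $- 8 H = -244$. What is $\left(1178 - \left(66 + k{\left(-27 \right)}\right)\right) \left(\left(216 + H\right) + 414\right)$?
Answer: $163804$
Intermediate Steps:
$H = \frac{61}{2}$ ($H = \left(- \frac{1}{8}\right) \left(-244\right) = \frac{61}{2} \approx 30.5$)
$k{\left(g \right)} = - 32 g$ ($k{\left(g \right)} = - 8 \cdot 2 \left(g + g\right) = - 8 \cdot 2 \cdot 2 g = - 8 \cdot 4 g = - 32 g$)
$\left(1178 - \left(66 + k{\left(-27 \right)}\right)\right) \left(\left(216 + H\right) + 414\right) = \left(1178 - \left(66 - -864\right)\right) \left(\left(216 + \frac{61}{2}\right) + 414\right) = \left(1178 - 930\right) \left(\frac{493}{2} + 414\right) = \left(1178 - 930\right) \frac{1321}{2} = 248 \cdot \frac{1321}{2} = 163804$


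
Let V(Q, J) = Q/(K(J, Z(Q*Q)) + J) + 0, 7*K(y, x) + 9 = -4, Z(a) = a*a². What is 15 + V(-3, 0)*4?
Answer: 279/13 ≈ 21.462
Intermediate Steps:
Z(a) = a³
K(y, x) = -13/7 (K(y, x) = -9/7 + (⅐)*(-4) = -9/7 - 4/7 = -13/7)
V(Q, J) = Q/(-13/7 + J) (V(Q, J) = Q/(-13/7 + J) + 0 = Q/(-13/7 + J))
15 + V(-3, 0)*4 = 15 + (7*(-3)/(-13 + 7*0))*4 = 15 + (7*(-3)/(-13 + 0))*4 = 15 + (7*(-3)/(-13))*4 = 15 + (7*(-3)*(-1/13))*4 = 15 + (21/13)*4 = 15 + 84/13 = 279/13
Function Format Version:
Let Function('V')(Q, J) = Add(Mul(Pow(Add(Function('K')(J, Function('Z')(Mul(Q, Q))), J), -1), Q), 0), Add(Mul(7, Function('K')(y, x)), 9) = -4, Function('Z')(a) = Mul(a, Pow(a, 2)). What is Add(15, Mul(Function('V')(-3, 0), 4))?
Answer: Rational(279, 13) ≈ 21.462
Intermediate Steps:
Function('Z')(a) = Pow(a, 3)
Function('K')(y, x) = Rational(-13, 7) (Function('K')(y, x) = Add(Rational(-9, 7), Mul(Rational(1, 7), -4)) = Add(Rational(-9, 7), Rational(-4, 7)) = Rational(-13, 7))
Function('V')(Q, J) = Mul(Q, Pow(Add(Rational(-13, 7), J), -1)) (Function('V')(Q, J) = Add(Mul(Pow(Add(Rational(-13, 7), J), -1), Q), 0) = Add(Mul(Q, Pow(Add(Rational(-13, 7), J), -1)), 0) = Mul(Q, Pow(Add(Rational(-13, 7), J), -1)))
Add(15, Mul(Function('V')(-3, 0), 4)) = Add(15, Mul(Mul(7, -3, Pow(Add(-13, Mul(7, 0)), -1)), 4)) = Add(15, Mul(Mul(7, -3, Pow(Add(-13, 0), -1)), 4)) = Add(15, Mul(Mul(7, -3, Pow(-13, -1)), 4)) = Add(15, Mul(Mul(7, -3, Rational(-1, 13)), 4)) = Add(15, Mul(Rational(21, 13), 4)) = Add(15, Rational(84, 13)) = Rational(279, 13)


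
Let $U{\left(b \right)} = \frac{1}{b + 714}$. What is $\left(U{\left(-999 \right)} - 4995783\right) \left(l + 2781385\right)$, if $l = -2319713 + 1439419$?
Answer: $- \frac{902256620062732}{95} \approx -9.4974 \cdot 10^{12}$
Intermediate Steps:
$U{\left(b \right)} = \frac{1}{714 + b}$
$l = -880294$
$\left(U{\left(-999 \right)} - 4995783\right) \left(l + 2781385\right) = \left(\frac{1}{714 - 999} - 4995783\right) \left(-880294 + 2781385\right) = \left(\frac{1}{-285} - 4995783\right) 1901091 = \left(- \frac{1}{285} - 4995783\right) 1901091 = \left(- \frac{1423798156}{285}\right) 1901091 = - \frac{902256620062732}{95}$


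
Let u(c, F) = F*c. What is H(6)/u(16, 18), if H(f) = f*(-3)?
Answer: -1/16 ≈ -0.062500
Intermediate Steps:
H(f) = -3*f
H(6)/u(16, 18) = (-3*6)/((18*16)) = -18/288 = -18*1/288 = -1/16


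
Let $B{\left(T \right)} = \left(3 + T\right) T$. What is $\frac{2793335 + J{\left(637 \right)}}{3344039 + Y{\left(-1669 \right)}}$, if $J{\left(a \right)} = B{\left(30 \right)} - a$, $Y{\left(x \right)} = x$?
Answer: $\frac{1396844}{1671185} \approx 0.83584$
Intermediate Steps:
$B{\left(T \right)} = T \left(3 + T\right)$
$J{\left(a \right)} = 990 - a$ ($J{\left(a \right)} = 30 \left(3 + 30\right) - a = 30 \cdot 33 - a = 990 - a$)
$\frac{2793335 + J{\left(637 \right)}}{3344039 + Y{\left(-1669 \right)}} = \frac{2793335 + \left(990 - 637\right)}{3344039 - 1669} = \frac{2793335 + \left(990 - 637\right)}{3342370} = \left(2793335 + 353\right) \frac{1}{3342370} = 2793688 \cdot \frac{1}{3342370} = \frac{1396844}{1671185}$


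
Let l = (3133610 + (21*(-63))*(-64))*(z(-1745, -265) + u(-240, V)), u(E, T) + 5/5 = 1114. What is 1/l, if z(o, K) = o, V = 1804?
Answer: -1/2033954224 ≈ -4.9165e-10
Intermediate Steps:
u(E, T) = 1113 (u(E, T) = -1 + 1114 = 1113)
l = -2033954224 (l = (3133610 + (21*(-63))*(-64))*(-1745 + 1113) = (3133610 - 1323*(-64))*(-632) = (3133610 + 84672)*(-632) = 3218282*(-632) = -2033954224)
1/l = 1/(-2033954224) = -1/2033954224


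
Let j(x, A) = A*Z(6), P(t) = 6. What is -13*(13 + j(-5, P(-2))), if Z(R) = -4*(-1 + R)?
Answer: 1391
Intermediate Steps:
Z(R) = 4 - 4*R
j(x, A) = -20*A (j(x, A) = A*(4 - 4*6) = A*(4 - 24) = A*(-20) = -20*A)
-13*(13 + j(-5, P(-2))) = -13*(13 - 20*6) = -13*(13 - 120) = -13*(-107) = 1391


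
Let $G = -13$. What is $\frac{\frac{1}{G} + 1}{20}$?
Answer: $\frac{3}{65} \approx 0.046154$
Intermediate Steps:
$\frac{\frac{1}{G} + 1}{20} = \frac{\frac{1}{-13} + 1}{20} = \left(- \frac{1}{13} + 1\right) \frac{1}{20} = \frac{12}{13} \cdot \frac{1}{20} = \frac{3}{65}$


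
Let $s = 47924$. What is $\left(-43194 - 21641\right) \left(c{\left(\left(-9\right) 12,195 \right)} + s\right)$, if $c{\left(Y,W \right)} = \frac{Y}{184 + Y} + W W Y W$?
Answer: $\frac{986426464974785}{19} \approx 5.1917 \cdot 10^{13}$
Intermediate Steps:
$c{\left(Y,W \right)} = Y W^{3} + \frac{Y}{184 + Y}$ ($c{\left(Y,W \right)} = \frac{Y}{184 + Y} + W^{2} Y W = \frac{Y}{184 + Y} + Y W^{2} W = \frac{Y}{184 + Y} + Y W^{3} = Y W^{3} + \frac{Y}{184 + Y}$)
$\left(-43194 - 21641\right) \left(c{\left(\left(-9\right) 12,195 \right)} + s\right) = \left(-43194 - 21641\right) \left(\frac{\left(-9\right) 12 \left(1 + 184 \cdot 195^{3} + \left(-9\right) 12 \cdot 195^{3}\right)}{184 - 108} + 47924\right) = - 64835 \left(- \frac{108 \left(1 + 184 \cdot 7414875 - 800806500\right)}{184 - 108} + 47924\right) = - 64835 \left(- \frac{108 \left(1 + 1364337000 - 800806500\right)}{76} + 47924\right) = - 64835 \left(\left(-108\right) \frac{1}{76} \cdot 563530501 + 47924\right) = - 64835 \left(- \frac{15215323527}{19} + 47924\right) = \left(-64835\right) \left(- \frac{15214412971}{19}\right) = \frac{986426464974785}{19}$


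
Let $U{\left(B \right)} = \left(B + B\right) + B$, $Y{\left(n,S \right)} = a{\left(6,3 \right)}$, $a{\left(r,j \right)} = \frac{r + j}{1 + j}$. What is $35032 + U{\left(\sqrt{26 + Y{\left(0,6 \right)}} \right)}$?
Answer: $35032 + \frac{3 \sqrt{113}}{2} \approx 35048.0$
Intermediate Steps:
$a{\left(r,j \right)} = \frac{j + r}{1 + j}$
$Y{\left(n,S \right)} = \frac{9}{4}$ ($Y{\left(n,S \right)} = \frac{3 + 6}{1 + 3} = \frac{1}{4} \cdot 9 = \frac{9}{4}$)
$U{\left(B \right)} = 3 B$ ($U{\left(B \right)} = 2 B + B = 3 B$)
$35032 + U{\left(\sqrt{26 + Y{\left(0,6 \right)}} \right)} = 35032 + 3 \sqrt{26 + \frac{9}{4}} = 35032 + 3 \sqrt{\frac{113}{4}} = 35032 + 3 \frac{\sqrt{113}}{2} = 35032 + \frac{3 \sqrt{113}}{2}$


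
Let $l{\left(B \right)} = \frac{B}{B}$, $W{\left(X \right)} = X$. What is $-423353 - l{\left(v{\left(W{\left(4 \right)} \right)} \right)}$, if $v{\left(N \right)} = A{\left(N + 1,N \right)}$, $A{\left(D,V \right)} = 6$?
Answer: $-423354$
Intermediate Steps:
$v{\left(N \right)} = 6$
$l{\left(B \right)} = 1$
$-423353 - l{\left(v{\left(W{\left(4 \right)} \right)} \right)} = -423353 - 1 = -423354$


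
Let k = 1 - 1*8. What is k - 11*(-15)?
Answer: 158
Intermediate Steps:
k = -7 (k = 1 - 8 = -7)
k - 11*(-15) = -7 - 11*(-15) = -7 + 165 = 158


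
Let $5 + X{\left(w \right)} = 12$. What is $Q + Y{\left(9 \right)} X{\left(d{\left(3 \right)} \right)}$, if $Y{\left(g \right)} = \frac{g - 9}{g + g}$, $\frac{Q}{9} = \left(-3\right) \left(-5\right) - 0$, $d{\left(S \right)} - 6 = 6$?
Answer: $135$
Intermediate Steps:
$d{\left(S \right)} = 12$ ($d{\left(S \right)} = 6 + 6 = 12$)
$Q = 135$ ($Q = 9 \left(\left(-3\right) \left(-5\right) - 0\right) = 9 \left(15 + 0\right) = 9 \cdot 15 = 135$)
$X{\left(w \right)} = 7$ ($X{\left(w \right)} = -5 + 12 = 7$)
$Y{\left(g \right)} = \frac{-9 + g}{2 g}$
$Q + Y{\left(9 \right)} X{\left(d{\left(3 \right)} \right)} = 135 + \frac{-9 + 9}{2 \cdot 9} \cdot 7 = 135 + \frac{1}{2} \cdot \frac{1}{9} \cdot 0 \cdot 7 = 135 + 0 \cdot 7 = 135 + 0 = 135$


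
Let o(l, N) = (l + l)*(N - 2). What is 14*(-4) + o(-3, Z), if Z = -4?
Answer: -20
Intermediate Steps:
o(l, N) = 2*l*(-2 + N) (o(l, N) = (2*l)*(-2 + N) = 2*l*(-2 + N))
14*(-4) + o(-3, Z) = 14*(-4) + 2*(-3)*(-2 - 4) = -56 + 2*(-3)*(-6) = -56 + 36 = -20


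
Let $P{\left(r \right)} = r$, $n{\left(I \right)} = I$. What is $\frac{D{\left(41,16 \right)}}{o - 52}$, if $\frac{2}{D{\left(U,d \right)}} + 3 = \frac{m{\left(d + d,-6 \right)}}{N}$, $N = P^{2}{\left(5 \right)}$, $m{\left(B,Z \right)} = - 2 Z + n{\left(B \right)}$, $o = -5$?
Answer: $\frac{50}{1767} \approx 0.028297$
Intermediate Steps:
$m{\left(B,Z \right)} = B - 2 Z$ ($m{\left(B,Z \right)} = - 2 Z + B = B - 2 Z$)
$N = 25$ ($N = 5^{2} = 25$)
$D{\left(U,d \right)} = \frac{2}{- \frac{63}{25} + \frac{2 d}{25}}$ ($D{\left(U,d \right)} = \frac{2}{-3 + \frac{\left(d + d\right) - -12}{25}} = \frac{2}{-3 + \left(2 d + 12\right) \frac{1}{25}} = \frac{2}{-3 + \left(12 + 2 d\right) \frac{1}{25}} = \frac{2}{-3 + \left(\frac{12}{25} + \frac{2 d}{25}\right)} = \frac{2}{- \frac{63}{25} + \frac{2 d}{25}}$)
$\frac{D{\left(41,16 \right)}}{o - 52} = \frac{50 \frac{1}{-63 + 2 \cdot 16}}{-5 - 52} = \frac{50 \frac{1}{-63 + 32}}{-57} = \frac{50}{-31} \left(- \frac{1}{57}\right) = 50 \left(- \frac{1}{31}\right) \left(- \frac{1}{57}\right) = \left(- \frac{50}{31}\right) \left(- \frac{1}{57}\right) = \frac{50}{1767}$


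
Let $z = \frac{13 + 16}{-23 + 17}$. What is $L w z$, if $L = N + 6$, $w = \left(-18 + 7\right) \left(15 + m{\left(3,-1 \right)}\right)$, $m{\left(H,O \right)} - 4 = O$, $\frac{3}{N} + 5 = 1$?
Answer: $\frac{20097}{4} \approx 5024.3$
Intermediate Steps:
$N = - \frac{3}{4}$ ($N = \frac{3}{-5 + 1} = \frac{3}{-4} = 3 \left(- \frac{1}{4}\right) = - \frac{3}{4} \approx -0.75$)
$m{\left(H,O \right)} = 4 + O$
$w = -198$ ($w = \left(-18 + 7\right) \left(15 + \left(4 - 1\right)\right) = - 11 \left(15 + 3\right) = \left(-11\right) 18 = -198$)
$z = - \frac{29}{6}$ ($z = \frac{29}{-6} = 29 \left(- \frac{1}{6}\right) = - \frac{29}{6} \approx -4.8333$)
$L = \frac{21}{4}$ ($L = - \frac{3}{4} + 6 = \frac{21}{4} \approx 5.25$)
$L w z = \frac{21}{4} \left(-198\right) \left(- \frac{29}{6}\right) = \left(- \frac{2079}{2}\right) \left(- \frac{29}{6}\right) = \frac{20097}{4}$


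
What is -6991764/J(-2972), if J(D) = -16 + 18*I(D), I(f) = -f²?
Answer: 1747941/39747532 ≈ 0.043976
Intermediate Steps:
J(D) = -16 - 18*D² (J(D) = -16 + 18*(-D²) = -16 - 18*D²)
-6991764/J(-2972) = -6991764/(-16 - 18*(-2972)²) = -6991764/(-16 - 18*8832784) = -6991764/(-16 - 158990112) = -6991764/(-158990128) = -6991764*(-1/158990128) = 1747941/39747532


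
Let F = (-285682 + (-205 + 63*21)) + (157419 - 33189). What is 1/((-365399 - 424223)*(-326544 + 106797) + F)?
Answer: 1/173516905300 ≈ 5.7631e-12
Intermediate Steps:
F = -160334 (F = (-285682 + (-205 + 1323)) + 124230 = (-285682 + 1118) + 124230 = -284564 + 124230 = -160334)
1/((-365399 - 424223)*(-326544 + 106797) + F) = 1/((-365399 - 424223)*(-326544 + 106797) - 160334) = 1/(-789622*(-219747) - 160334) = 1/(173517065634 - 160334) = 1/173516905300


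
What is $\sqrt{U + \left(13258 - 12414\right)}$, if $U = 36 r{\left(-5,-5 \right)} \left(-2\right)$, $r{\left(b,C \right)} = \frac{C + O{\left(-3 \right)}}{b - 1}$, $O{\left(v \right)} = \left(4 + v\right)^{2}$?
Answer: $2 \sqrt{199} \approx 28.213$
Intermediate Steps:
$r{\left(b,C \right)} = \frac{1 + C}{-1 + b}$ ($r{\left(b,C \right)} = \frac{C + \left(4 - 3\right)^{2}}{b - 1} = \frac{C + 1^{2}}{-1 + b} = \frac{C + 1}{-1 + b} = \frac{1 + C}{-1 + b}$)
$U = -48$ ($U = 36 \frac{1 - 5}{-1 - 5} \left(-2\right) = 36 \frac{1}{-6} \left(-4\right) \left(-2\right) = 36 \left(\left(- \frac{1}{6}\right) \left(-4\right)\right) \left(-2\right) = 36 \cdot \frac{2}{3} \left(-2\right) = 24 \left(-2\right) = -48$)
$\sqrt{U + \left(13258 - 12414\right)} = \sqrt{-48 + \left(13258 - 12414\right)} = \sqrt{-48 + 844} = \sqrt{796} = 2 \sqrt{199}$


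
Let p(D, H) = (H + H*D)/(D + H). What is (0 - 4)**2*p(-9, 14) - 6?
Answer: -1822/5 ≈ -364.40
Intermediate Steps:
p(D, H) = (H + D*H)/(D + H)
(0 - 4)**2*p(-9, 14) - 6 = (0 - 4)**2*(14*(1 - 9)/(-9 + 14)) - 6 = (-4)**2*(14*(-8)/5) - 6 = 16*(14*(1/5)*(-8)) - 6 = 16*(-112/5) - 6 = -1792/5 - 6 = -1822/5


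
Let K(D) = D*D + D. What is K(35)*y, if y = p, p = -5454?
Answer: -6872040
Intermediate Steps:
K(D) = D + D**2 (K(D) = D**2 + D = D + D**2)
y = -5454
K(35)*y = (35*(1 + 35))*(-5454) = (35*36)*(-5454) = 1260*(-5454) = -6872040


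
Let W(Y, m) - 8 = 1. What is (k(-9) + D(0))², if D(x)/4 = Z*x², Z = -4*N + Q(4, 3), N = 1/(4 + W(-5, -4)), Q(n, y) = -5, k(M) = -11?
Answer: 121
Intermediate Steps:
W(Y, m) = 9 (W(Y, m) = 8 + 1 = 9)
N = 1/13 (N = 1/(4 + 9) = 1/13 ≈ 0.076923)
Z = -69/13 (Z = -4*1/13 - 5 = -4/13 - 5 = -69/13 ≈ -5.3077)
D(x) = -276*x²/13 (D(x) = 4*(-69*x²/13) = -276*x²/13)
(k(-9) + D(0))² = (-11 - 276/13*0²)² = (-11 - 276/13*0)² = (-11 + 0)² = (-11)² = 121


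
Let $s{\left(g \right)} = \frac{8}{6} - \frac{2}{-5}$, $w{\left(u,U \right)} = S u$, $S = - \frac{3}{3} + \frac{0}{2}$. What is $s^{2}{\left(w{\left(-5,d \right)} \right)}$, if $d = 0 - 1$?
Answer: $\frac{676}{225} \approx 3.0044$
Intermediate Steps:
$S = -1$ ($S = \left(-3\right) \frac{1}{3} + 0 \cdot \frac{1}{2} = -1 + 0 = -1$)
$d = -1$
$w{\left(u,U \right)} = - u$
$s{\left(g \right)} = \frac{26}{15}$ ($s{\left(g \right)} = 8 \cdot \frac{1}{6} - - \frac{2}{5} = \frac{4}{3} + \frac{2}{5} = \frac{26}{15}$)
$s^{2}{\left(w{\left(-5,d \right)} \right)} = \left(\frac{26}{15}\right)^{2} = \frac{676}{225}$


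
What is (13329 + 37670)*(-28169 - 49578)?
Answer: -3965019253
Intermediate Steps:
(13329 + 37670)*(-28169 - 49578) = 50999*(-77747) = -3965019253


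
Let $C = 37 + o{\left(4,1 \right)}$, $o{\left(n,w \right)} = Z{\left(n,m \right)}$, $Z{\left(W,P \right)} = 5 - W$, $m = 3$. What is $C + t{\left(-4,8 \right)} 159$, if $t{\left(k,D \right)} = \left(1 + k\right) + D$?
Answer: $833$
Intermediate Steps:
$o{\left(n,w \right)} = 5 - n$
$t{\left(k,D \right)} = 1 + D + k$
$C = 38$ ($C = 37 + \left(5 - 4\right) = 37 + 1 = 38$)
$C + t{\left(-4,8 \right)} 159 = 38 + \left(1 + 8 - 4\right) 159 = 38 + 5 \cdot 159 = 38 + 795 = 833$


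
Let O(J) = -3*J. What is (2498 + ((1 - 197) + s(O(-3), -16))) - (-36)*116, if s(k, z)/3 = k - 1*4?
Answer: 6493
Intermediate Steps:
s(k, z) = -12 + 3*k (s(k, z) = 3*(k - 1*4) = 3*(k - 4) = 3*(-4 + k) = -12 + 3*k)
(2498 + ((1 - 197) + s(O(-3), -16))) - (-36)*116 = (2498 + ((1 - 197) + (-12 + 3*(-3*(-3))))) - (-36)*116 = (2498 + (-196 + (-12 + 3*9))) - 1*(-4176) = (2498 + (-196 + (-12 + 27))) + 4176 = (2498 + (-196 + 15)) + 4176 = (2498 - 181) + 4176 = 2317 + 4176 = 6493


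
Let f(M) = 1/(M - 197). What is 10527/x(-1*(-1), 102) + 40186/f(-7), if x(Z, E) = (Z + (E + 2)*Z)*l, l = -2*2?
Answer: -1147715669/140 ≈ -8.1980e+6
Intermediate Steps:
l = -4
f(M) = 1/(-197 + M)
x(Z, E) = -4*Z - 4*Z*(2 + E) (x(Z, E) = (Z + (E + 2)*Z)*(-4) = (Z + (2 + E)*Z)*(-4) = (Z + Z*(2 + E))*(-4) = -4*Z - 4*Z*(2 + E))
10527/x(-1*(-1), 102) + 40186/f(-7) = 10527/((-4*(-1*(-1))*(3 + 102))) + 40186/(1/(-197 - 7)) = 10527/((-4*1*105)) + 40186/(1/(-204)) = 10527/(-420) + 40186/(-1/204) = 10527*(-1/420) + 40186*(-204) = -3509/140 - 8197944 = -1147715669/140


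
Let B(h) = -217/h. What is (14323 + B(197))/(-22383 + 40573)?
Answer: 1410707/1791715 ≈ 0.78735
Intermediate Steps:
(14323 + B(197))/(-22383 + 40573) = (14323 - 217/197)/(-22383 + 40573) = (14323 - 217*1/197)/18190 = (14323 - 217/197)*(1/18190) = (2821414/197)*(1/18190) = 1410707/1791715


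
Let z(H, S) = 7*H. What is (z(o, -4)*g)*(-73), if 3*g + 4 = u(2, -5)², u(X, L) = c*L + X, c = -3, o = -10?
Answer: 485450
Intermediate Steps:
u(X, L) = X - 3*L (u(X, L) = -3*L + X = X - 3*L)
g = 95 (g = -4/3 + (2 - 3*(-5))²/3 = -4/3 + (2 + 15)²/3 = -4/3 + (⅓)*17² = -4/3 + (⅓)*289 = -4/3 + 289/3 = 95)
(z(o, -4)*g)*(-73) = ((7*(-10))*95)*(-73) = -70*95*(-73) = -6650*(-73) = 485450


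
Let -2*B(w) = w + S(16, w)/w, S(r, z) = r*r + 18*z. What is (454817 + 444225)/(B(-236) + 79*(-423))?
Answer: -26521739/982570 ≈ -26.992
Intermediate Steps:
S(r, z) = r**2 + 18*z
B(w) = -w/2 - (256 + 18*w)/(2*w) (B(w) = -(w + (16**2 + 18*w)/w)/2 = -(w + (256 + 18*w)/w)/2 = -w/2 - (256 + 18*w)/(2*w))
(454817 + 444225)/(B(-236) + 79*(-423)) = (454817 + 444225)/((-9 - 128/(-236) - 1/2*(-236)) + 79*(-423)) = 899042/((-9 - 128*(-1/236) + 118) - 33417) = 899042/((-9 + 32/59 + 118) - 33417) = 899042/(6463/59 - 33417) = 899042/(-1965140/59) = 899042*(-59/1965140) = -26521739/982570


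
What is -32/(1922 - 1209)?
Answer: -32/713 ≈ -0.044881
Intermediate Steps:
-32/(1922 - 1209) = -32/713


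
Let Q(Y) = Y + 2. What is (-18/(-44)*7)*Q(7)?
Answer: 567/22 ≈ 25.773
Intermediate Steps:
Q(Y) = 2 + Y
(-18/(-44)*7)*Q(7) = (-18/(-44)*7)*(2 + 7) = (-18*(-1/44)*7)*9 = ((9/22)*7)*9 = (63/22)*9 = 567/22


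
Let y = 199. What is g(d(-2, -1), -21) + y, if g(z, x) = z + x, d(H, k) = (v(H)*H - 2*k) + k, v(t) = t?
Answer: 183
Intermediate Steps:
d(H, k) = H² - k (d(H, k) = (H*H - 2*k) + k = (H² - 2*k) + k = H² - k)
g(z, x) = x + z
g(d(-2, -1), -21) + y = (-21 + ((-2)² - 1*(-1))) + 199 = (-21 + (4 + 1)) + 199 = (-21 + 5) + 199 = -16 + 199 = 183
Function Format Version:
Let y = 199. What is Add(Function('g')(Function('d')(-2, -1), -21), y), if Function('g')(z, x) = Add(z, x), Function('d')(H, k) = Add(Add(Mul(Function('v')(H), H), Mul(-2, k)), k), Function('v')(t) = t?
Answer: 183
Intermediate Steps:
Function('d')(H, k) = Add(Pow(H, 2), Mul(-1, k)) (Function('d')(H, k) = Add(Add(Mul(H, H), Mul(-2, k)), k) = Add(Add(Pow(H, 2), Mul(-2, k)), k) = Add(Pow(H, 2), Mul(-1, k)))
Function('g')(z, x) = Add(x, z)
Add(Function('g')(Function('d')(-2, -1), -21), y) = Add(Add(-21, Add(Pow(-2, 2), Mul(-1, -1))), 199) = Add(Add(-21, Add(4, 1)), 199) = Add(Add(-21, 5), 199) = Add(-16, 199) = 183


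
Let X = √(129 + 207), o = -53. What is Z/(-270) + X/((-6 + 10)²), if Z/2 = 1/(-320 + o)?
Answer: 1/50355 + √21/4 ≈ 1.1457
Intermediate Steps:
X = 4*√21 (X = √336 = 4*√21 ≈ 18.330)
Z = -2/373 (Z = 2/(-320 - 53) = 2/(-373) = 2*(-1/373) = -2/373 ≈ -0.0053619)
Z/(-270) + X/((-6 + 10)²) = -2/373/(-270) + (4*√21)/((-6 + 10)²) = -2/373*(-1/270) + (4*√21)/(4²) = 1/50355 + (4*√21)/16 = 1/50355 + (4*√21)*(1/16) = 1/50355 + √21/4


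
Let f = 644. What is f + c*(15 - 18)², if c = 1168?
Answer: 11156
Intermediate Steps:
f + c*(15 - 18)² = 644 + 1168*(15 - 18)² = 644 + 1168*(-3)² = 644 + 1168*9 = 644 + 10512 = 11156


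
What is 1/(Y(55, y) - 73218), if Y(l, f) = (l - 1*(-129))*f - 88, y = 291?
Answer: -1/19762 ≈ -5.0602e-5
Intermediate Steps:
Y(l, f) = -88 + f*(129 + l) (Y(l, f) = (l + 129)*f - 88 = (129 + l)*f - 88 = f*(129 + l) - 88 = -88 + f*(129 + l))
1/(Y(55, y) - 73218) = 1/((-88 + 129*291 + 291*55) - 73218) = 1/((-88 + 37539 + 16005) - 73218) = 1/(53456 - 73218) = 1/(-19762) = -1/19762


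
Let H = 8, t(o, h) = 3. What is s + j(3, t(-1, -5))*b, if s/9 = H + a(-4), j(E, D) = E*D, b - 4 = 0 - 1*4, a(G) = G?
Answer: 36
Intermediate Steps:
b = 0 (b = 4 + (0 - 1*4) = 4 + (0 - 4) = 4 - 4 = 0)
j(E, D) = D*E
s = 36 (s = 9*(8 - 4) = 9*4 = 36)
s + j(3, t(-1, -5))*b = 36 + (3*3)*0 = 36 + 9*0 = 36 + 0 = 36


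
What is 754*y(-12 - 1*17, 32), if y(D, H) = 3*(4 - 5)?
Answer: -2262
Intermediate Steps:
y(D, H) = -3 (y(D, H) = 3*(-1) = -3)
754*y(-12 - 1*17, 32) = 754*(-3) = -2262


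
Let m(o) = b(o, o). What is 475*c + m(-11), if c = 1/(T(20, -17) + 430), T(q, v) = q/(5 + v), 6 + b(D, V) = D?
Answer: -4084/257 ≈ -15.891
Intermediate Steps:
b(D, V) = -6 + D
m(o) = -6 + o
c = 3/1285 (c = 1/(20/(5 - 17) + 430) = 1/(20/(-12) + 430) = 1/(20*(-1/12) + 430) = 1/(-5/3 + 430) = 1/(1285/3) = 3/1285 ≈ 0.0023346)
475*c + m(-11) = 475*(3/1285) + (-6 - 11) = 285/257 - 17 = -4084/257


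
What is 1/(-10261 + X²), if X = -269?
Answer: 1/62100 ≈ 1.6103e-5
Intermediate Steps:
1/(-10261 + X²) = 1/(-10261 + (-269)²) = 1/(-10261 + 72361) = 1/62100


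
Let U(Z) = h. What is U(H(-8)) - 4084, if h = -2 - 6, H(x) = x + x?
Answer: -4092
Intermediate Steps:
H(x) = 2*x
h = -8
U(Z) = -8
U(H(-8)) - 4084 = -8 - 4084 = -4092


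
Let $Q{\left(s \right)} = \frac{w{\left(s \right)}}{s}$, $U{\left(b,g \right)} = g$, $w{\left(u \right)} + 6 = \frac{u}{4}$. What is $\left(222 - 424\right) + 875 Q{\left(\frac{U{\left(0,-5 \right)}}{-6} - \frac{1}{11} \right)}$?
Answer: $- \frac{197531}{28} \approx -7054.7$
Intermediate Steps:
$w{\left(u \right)} = -6 + \frac{u}{4}$
$Q{\left(s \right)} = \frac{-6 + \frac{s}{4}}{s}$
$\left(222 - 424\right) + 875 Q{\left(\frac{U{\left(0,-5 \right)}}{-6} - \frac{1}{11} \right)} = \left(222 - 424\right) + 875 \frac{-24 - \left(\frac{1}{11} - \frac{5}{6}\right)}{4 \left(- \frac{5}{-6} - \frac{1}{11}\right)} = -202 + 875 \frac{-24 - - \frac{49}{66}}{4 \left(\left(-5\right) \left(- \frac{1}{6}\right) - \frac{1}{11}\right)} = -202 + 875 \frac{-24 + \left(\frac{5}{6} - \frac{1}{11}\right)}{4 \left(\frac{5}{6} - \frac{1}{11}\right)} = -202 + 875 \frac{-24 + \frac{49}{66}}{4 \cdot \frac{49}{66}} = -202 + 875 \cdot \frac{1}{4} \cdot \frac{66}{49} \left(- \frac{1535}{66}\right) = -202 + 875 \left(- \frac{1535}{196}\right) = -202 - \frac{191875}{28} = - \frac{197531}{28}$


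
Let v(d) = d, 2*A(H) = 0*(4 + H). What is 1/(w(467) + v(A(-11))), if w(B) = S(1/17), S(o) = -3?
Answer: -⅓ ≈ -0.33333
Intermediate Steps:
A(H) = 0 (A(H) = (0*(4 + H))/2 = (½)*0 = 0)
w(B) = -3
1/(w(467) + v(A(-11))) = 1/(-3 + 0) = 1/(-3) = -⅓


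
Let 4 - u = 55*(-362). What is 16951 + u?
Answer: 36865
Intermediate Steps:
u = 19914 (u = 4 - 55*(-362) = 4 - 1*(-19910) = 4 + 19910 = 19914)
16951 + u = 16951 + 19914 = 36865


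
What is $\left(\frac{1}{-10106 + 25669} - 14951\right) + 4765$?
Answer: $- \frac{158524717}{15563} \approx -10186.0$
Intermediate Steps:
$\left(\frac{1}{-10106 + 25669} - 14951\right) + 4765 = \left(\frac{1}{15563} - 14951\right) + 4765 = - \frac{232682412}{15563} + 4765 = - \frac{158524717}{15563}$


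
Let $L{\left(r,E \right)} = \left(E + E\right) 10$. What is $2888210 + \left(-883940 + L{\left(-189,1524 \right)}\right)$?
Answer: $2034750$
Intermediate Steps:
$L{\left(r,E \right)} = 20 E$ ($L{\left(r,E \right)} = 2 E 10 = 20 E$)
$2888210 + \left(-883940 + L{\left(-189,1524 \right)}\right) = 2888210 + \left(-883940 + 20 \cdot 1524\right) = 2888210 + \left(-883940 + 30480\right) = 2888210 - 853460 = 2034750$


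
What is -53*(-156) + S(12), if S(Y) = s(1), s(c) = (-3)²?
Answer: 8277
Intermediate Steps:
s(c) = 9
S(Y) = 9
-53*(-156) + S(12) = -53*(-156) + 9 = 8268 + 9 = 8277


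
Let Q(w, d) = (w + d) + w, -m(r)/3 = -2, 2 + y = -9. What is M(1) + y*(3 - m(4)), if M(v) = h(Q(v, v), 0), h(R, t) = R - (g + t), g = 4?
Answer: 32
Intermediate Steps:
y = -11 (y = -2 - 9 = -11)
m(r) = 6 (m(r) = -3*(-2) = 6)
Q(w, d) = d + 2*w (Q(w, d) = (d + w) + w = d + 2*w)
h(R, t) = -4 + R - t (h(R, t) = R - (4 + t) = R + (-4 - t) = -4 + R - t)
M(v) = -4 + 3*v (M(v) = -4 + (v + 2*v) - 1*0 = -4 + 3*v + 0 = -4 + 3*v)
M(1) + y*(3 - m(4)) = (-4 + 3*1) - 11*(3 - 1*6) = (-4 + 3) - 11*(3 - 6) = -1 - 11*(-3) = -1 + 33 = 32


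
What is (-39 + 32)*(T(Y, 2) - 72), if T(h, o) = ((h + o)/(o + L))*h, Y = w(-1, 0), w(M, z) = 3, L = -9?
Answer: 519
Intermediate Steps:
Y = 3
T(h, o) = h*(h + o)/(-9 + o) (T(h, o) = ((h + o)/(o - 9))*h = ((h + o)/(-9 + o))*h = h*(h + o)/(-9 + o))
(-39 + 32)*(T(Y, 2) - 72) = (-39 + 32)*(3*(3 + 2)/(-9 + 2) - 72) = -7*(3*5/(-7) - 72) = -7*(3*(-1/7)*5 - 72) = -7*(-15/7 - 72) = -7*(-519/7) = 519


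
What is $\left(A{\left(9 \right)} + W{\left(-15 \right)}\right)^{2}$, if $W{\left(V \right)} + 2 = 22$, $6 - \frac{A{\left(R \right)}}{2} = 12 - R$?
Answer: $676$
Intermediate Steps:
$A{\left(R \right)} = -12 + 2 R$ ($A{\left(R \right)} = 12 - 2 \left(12 - R\right) = 12 + \left(-24 + 2 R\right) = -12 + 2 R$)
$W{\left(V \right)} = 20$ ($W{\left(V \right)} = -2 + 22 = 20$)
$\left(A{\left(9 \right)} + W{\left(-15 \right)}\right)^{2} = \left(\left(-12 + 2 \cdot 9\right) + 20\right)^{2} = \left(\left(-12 + 18\right) + 20\right)^{2} = \left(6 + 20\right)^{2} = 26^{2} = 676$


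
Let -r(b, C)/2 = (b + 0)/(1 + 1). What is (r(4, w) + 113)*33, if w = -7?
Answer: 3597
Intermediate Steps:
r(b, C) = -b (r(b, C) = -2*(b + 0)/(1 + 1) = -2*b/2 = -b)
(r(4, w) + 113)*33 = (-1*4 + 113)*33 = (-4 + 113)*33 = 109*33 = 3597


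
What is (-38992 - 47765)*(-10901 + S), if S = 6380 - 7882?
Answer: 1076047071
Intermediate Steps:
S = -1502
(-38992 - 47765)*(-10901 + S) = (-38992 - 47765)*(-10901 - 1502) = -86757*(-12403) = 1076047071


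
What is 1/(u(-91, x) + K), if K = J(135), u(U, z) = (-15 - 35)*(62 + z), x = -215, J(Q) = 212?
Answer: 1/7862 ≈ 0.00012719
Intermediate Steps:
u(U, z) = -3100 - 50*z (u(U, z) = -50*(62 + z) = -3100 - 50*z)
K = 212
1/(u(-91, x) + K) = 1/((-3100 - 50*(-215)) + 212) = 1/((-3100 + 10750) + 212) = 1/(7650 + 212) = 1/7862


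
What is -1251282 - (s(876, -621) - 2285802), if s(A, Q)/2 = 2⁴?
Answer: 1034488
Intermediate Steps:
s(A, Q) = 32 (s(A, Q) = 2*2⁴ = 2*16 = 32)
-1251282 - (s(876, -621) - 2285802) = -1251282 - (32 - 2285802) = -1251282 - 1*(-2285770) = -1251282 + 2285770 = 1034488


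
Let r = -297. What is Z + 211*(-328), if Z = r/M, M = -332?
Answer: -22976759/332 ≈ -69207.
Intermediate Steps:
Z = 297/332 (Z = -297/(-332) = -297*(-1/332) = 297/332 ≈ 0.89458)
Z + 211*(-328) = 297/332 + 211*(-328) = 297/332 - 69208 = -22976759/332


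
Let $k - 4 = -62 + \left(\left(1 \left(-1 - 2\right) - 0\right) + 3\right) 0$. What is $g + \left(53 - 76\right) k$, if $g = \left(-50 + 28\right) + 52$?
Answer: $1364$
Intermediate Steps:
$g = 30$ ($g = -22 + 52 = 30$)
$k = -58$ ($k = 4 - \left(62 - \left(\left(1 \left(-1 - 2\right) - 0\right) + 3\right) 0\right) = 4 - \left(62 - \left(\left(1 \left(-3\right) + 0\right) + 3\right) 0\right) = 4 - \left(62 - \left(\left(-3 + 0\right) + 3\right) 0\right) = 4 - \left(62 - \left(-3 + 3\right) 0\right) = 4 + \left(-62 + 0 \cdot 0\right) = 4 + \left(-62 + 0\right) = 4 - 62 = -58$)
$g + \left(53 - 76\right) k = 30 + \left(53 - 76\right) \left(-58\right) = 30 - -1334 = 30 + 1334 = 1364$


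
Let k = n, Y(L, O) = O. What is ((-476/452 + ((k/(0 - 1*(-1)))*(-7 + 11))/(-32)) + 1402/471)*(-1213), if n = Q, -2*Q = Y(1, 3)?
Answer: -2180611313/851568 ≈ -2560.7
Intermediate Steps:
Q = -3/2 (Q = -½*3 = -3/2 ≈ -1.5000)
n = -3/2 ≈ -1.5000
k = -3/2 ≈ -1.5000
((-476/452 + ((k/(0 - 1*(-1)))*(-7 + 11))/(-32)) + 1402/471)*(-1213) = ((-476/452 + ((-3/(2*(0 - 1*(-1))))*(-7 + 11))/(-32)) + 1402/471)*(-1213) = ((-476*1/452 + (-3/(2*(0 + 1))*4)*(-1/32)) + 1402*(1/471))*(-1213) = ((-119/113 + (-3/2/1*4)*(-1/32)) + 1402/471)*(-1213) = ((-119/113 + (-3/2*1*4)*(-1/32)) + 1402/471)*(-1213) = ((-119/113 - 3/2*4*(-1/32)) + 1402/471)*(-1213) = ((-119/113 - 6*(-1/32)) + 1402/471)*(-1213) = ((-119/113 + 3/16) + 1402/471)*(-1213) = (-1565/1808 + 1402/471)*(-1213) = (1797701/851568)*(-1213) = -2180611313/851568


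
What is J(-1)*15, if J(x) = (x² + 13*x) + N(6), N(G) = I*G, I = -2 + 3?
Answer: -90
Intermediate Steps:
I = 1
N(G) = G (N(G) = 1*G = G)
J(x) = 6 + x² + 13*x (J(x) = (x² + 13*x) + 6 = 6 + x² + 13*x)
J(-1)*15 = (6 + (-1)² + 13*(-1))*15 = (6 + 1 - 13)*15 = -6*15 = -90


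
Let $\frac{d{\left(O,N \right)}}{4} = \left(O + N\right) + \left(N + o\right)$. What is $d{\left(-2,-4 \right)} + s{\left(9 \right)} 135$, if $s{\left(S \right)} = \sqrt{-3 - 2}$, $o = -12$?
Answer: $-88 + 135 i \sqrt{5} \approx -88.0 + 301.87 i$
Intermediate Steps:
$s{\left(S \right)} = i \sqrt{5}$ ($s{\left(S \right)} = \sqrt{-5} = i \sqrt{5}$)
$d{\left(O,N \right)} = -48 + 4 O + 8 N$ ($d{\left(O,N \right)} = 4 \left(\left(O + N\right) + \left(N - 12\right)\right) = 4 \left(\left(N + O\right) + \left(-12 + N\right)\right) = 4 \left(-12 + O + 2 N\right) = -48 + 4 O + 8 N$)
$d{\left(-2,-4 \right)} + s{\left(9 \right)} 135 = \left(-48 + 4 \left(-2\right) + 8 \left(-4\right)\right) + i \sqrt{5} \cdot 135 = \left(-48 - 8 - 32\right) + 135 i \sqrt{5} = -88 + 135 i \sqrt{5}$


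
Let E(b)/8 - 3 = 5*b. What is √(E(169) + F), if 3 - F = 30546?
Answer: I*√23759 ≈ 154.14*I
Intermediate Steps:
F = -30543 (F = 3 - 1*30546 = 3 - 30546 = -30543)
E(b) = 24 + 40*b (E(b) = 24 + 8*(5*b) = 24 + 40*b)
√(E(169) + F) = √((24 + 40*169) - 30543) = √((24 + 6760) - 30543) = √(6784 - 30543) = √(-23759) = I*√23759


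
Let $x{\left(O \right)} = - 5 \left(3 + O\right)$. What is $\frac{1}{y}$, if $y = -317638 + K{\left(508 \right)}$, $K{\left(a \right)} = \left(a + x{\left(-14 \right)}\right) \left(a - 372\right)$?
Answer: $- \frac{1}{241070} \approx -4.1482 \cdot 10^{-6}$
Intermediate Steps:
$x{\left(O \right)} = -15 - 5 O$
$K{\left(a \right)} = \left(-372 + a\right) \left(55 + a\right)$ ($K{\left(a \right)} = \left(a - -55\right) \left(a - 372\right) = \left(a + \left(-15 + 70\right)\right) \left(-372 + a\right) = \left(a + 55\right) \left(-372 + a\right) = \left(55 + a\right) \left(-372 + a\right) = \left(-372 + a\right) \left(55 + a\right)$)
$y = -241070$ ($y = -317638 - \left(181496 - 258064\right) = -317638 - -76568 = -317638 + 76568 = -241070$)
$\frac{1}{y} = \frac{1}{-241070} = - \frac{1}{241070}$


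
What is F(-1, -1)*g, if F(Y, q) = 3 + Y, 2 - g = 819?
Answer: -1634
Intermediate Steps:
g = -817 (g = 2 - 1*819 = 2 - 819 = -817)
F(-1, -1)*g = (3 - 1)*(-817) = 2*(-817) = -1634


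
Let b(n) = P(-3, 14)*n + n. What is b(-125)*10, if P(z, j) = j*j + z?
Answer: -242500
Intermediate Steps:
P(z, j) = z + j² (P(z, j) = j² + z = z + j²)
b(n) = 194*n (b(n) = (-3 + 14²)*n + n = (-3 + 196)*n + n = 193*n + n = 194*n)
b(-125)*10 = (194*(-125))*10 = -24250*10 = -242500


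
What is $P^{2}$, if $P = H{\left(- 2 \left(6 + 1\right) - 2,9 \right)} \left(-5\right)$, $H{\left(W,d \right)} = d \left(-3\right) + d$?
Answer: $8100$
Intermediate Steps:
$H{\left(W,d \right)} = - 2 d$ ($H{\left(W,d \right)} = - 3 d + d = - 2 d$)
$P = 90$ ($P = \left(-2\right) 9 \left(-5\right) = \left(-18\right) \left(-5\right) = 90$)
$P^{2} = 90^{2} = 8100$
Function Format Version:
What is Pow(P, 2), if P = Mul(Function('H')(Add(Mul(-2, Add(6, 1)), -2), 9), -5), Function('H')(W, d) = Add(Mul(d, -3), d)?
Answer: 8100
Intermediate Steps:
Function('H')(W, d) = Mul(-2, d) (Function('H')(W, d) = Add(Mul(-3, d), d) = Mul(-2, d))
P = 90 (P = Mul(Mul(-2, 9), -5) = Mul(-18, -5) = 90)
Pow(P, 2) = Pow(90, 2) = 8100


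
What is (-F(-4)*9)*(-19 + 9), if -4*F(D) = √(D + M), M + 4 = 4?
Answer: -45*I ≈ -45.0*I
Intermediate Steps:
M = 0 (M = -4 + 4 = 0)
F(D) = -√D/4 (F(D) = -√(D + 0)/4 = -√D/4)
(-F(-4)*9)*(-19 + 9) = (-(-1)*√(-4)/4*9)*(-19 + 9) = (-(-1)*2*I/4*9)*(-10) = (-(-1)*I/2*9)*(-10) = ((I/2)*9)*(-10) = (9*I/2)*(-10) = -45*I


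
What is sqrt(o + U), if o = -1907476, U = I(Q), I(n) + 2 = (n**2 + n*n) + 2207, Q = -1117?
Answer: 7*sqrt(12043) ≈ 768.18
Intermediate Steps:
I(n) = 2205 + 2*n**2 (I(n) = -2 + ((n**2 + n*n) + 2207) = -2 + ((n**2 + n**2) + 2207) = -2 + (2*n**2 + 2207) = -2 + (2207 + 2*n**2) = 2205 + 2*n**2)
U = 2497583 (U = 2205 + 2*(-1117)**2 = 2205 + 2*1247689 = 2205 + 2495378 = 2497583)
sqrt(o + U) = sqrt(-1907476 + 2497583) = sqrt(590107) = 7*sqrt(12043)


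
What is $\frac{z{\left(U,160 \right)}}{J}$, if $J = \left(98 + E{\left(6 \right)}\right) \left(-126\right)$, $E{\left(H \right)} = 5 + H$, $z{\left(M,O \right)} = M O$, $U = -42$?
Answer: $\frac{160}{327} \approx 0.4893$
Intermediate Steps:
$J = -13734$ ($J = \left(98 + \left(5 + 6\right)\right) \left(-126\right) = \left(98 + 11\right) \left(-126\right) = 109 \left(-126\right) = -13734$)
$\frac{z{\left(U,160 \right)}}{J} = \frac{\left(-42\right) 160}{-13734} = \left(-6720\right) \left(- \frac{1}{13734}\right) = \frac{160}{327}$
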